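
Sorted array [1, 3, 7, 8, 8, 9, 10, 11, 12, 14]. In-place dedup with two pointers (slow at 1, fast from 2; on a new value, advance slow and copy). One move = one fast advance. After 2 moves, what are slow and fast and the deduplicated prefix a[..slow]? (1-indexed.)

(s=1,f=2) a[fast]=3≠a[slow]=1 write a[2]=3 → slow++,fast++
(s=2,f=3) a[fast]=7≠a[slow]=3 write a[3]=7 → slow++,fast++

slow=3, fast=4, prefix=[1, 3, 7]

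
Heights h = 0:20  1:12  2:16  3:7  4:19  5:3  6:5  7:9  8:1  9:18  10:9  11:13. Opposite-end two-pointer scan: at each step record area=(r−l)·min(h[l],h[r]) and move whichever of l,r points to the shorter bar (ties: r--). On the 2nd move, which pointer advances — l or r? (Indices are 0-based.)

r

[0,11] min(20,13)*11=143 best=143 * → r--
[0,10] min(20,9)*10=90 best=143 → r--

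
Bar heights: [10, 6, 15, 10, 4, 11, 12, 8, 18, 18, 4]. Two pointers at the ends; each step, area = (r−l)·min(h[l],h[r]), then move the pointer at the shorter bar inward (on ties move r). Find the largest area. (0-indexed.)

l=0 r=10: min(10,4)*10=40 best=40 *, r--
l=0 r=9: min(10,18)*9=90 best=90 *, l++
l=1 r=9: min(6,18)*8=48 best=90, l++
l=2 r=9: min(15,18)*7=105 best=105 *, l++
l=3 r=9: min(10,18)*6=60 best=105, l++
l=4 r=9: min(4,18)*5=20 best=105, l++
l=5 r=9: min(11,18)*4=44 best=105, l++
l=6 r=9: min(12,18)*3=36 best=105, l++
l=7 r=9: min(8,18)*2=16 best=105, l++
l=8 r=9: min(18,18)*1=18 best=105, r--

max area = 105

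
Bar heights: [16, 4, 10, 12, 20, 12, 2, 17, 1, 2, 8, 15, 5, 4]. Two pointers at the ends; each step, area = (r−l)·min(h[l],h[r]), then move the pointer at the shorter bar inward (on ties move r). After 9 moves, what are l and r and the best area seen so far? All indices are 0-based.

l=3, r=7, best area=165

[0,13] min(16,4)*13=52 best=52 * → r--
[0,12] min(16,5)*12=60 best=60 * → r--
[0,11] min(16,15)*11=165 best=165 * → r--
[0,10] min(16,8)*10=80 best=165 → r--
[0,9] min(16,2)*9=18 best=165 → r--
[0,8] min(16,1)*8=8 best=165 → r--
[0,7] min(16,17)*7=112 best=165 → l++
[1,7] min(4,17)*6=24 best=165 → l++
[2,7] min(10,17)*5=50 best=165 → l++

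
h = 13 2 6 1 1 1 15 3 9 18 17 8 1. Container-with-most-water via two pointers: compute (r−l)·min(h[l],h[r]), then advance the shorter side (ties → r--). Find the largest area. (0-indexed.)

max area = 130

[0,12] min(13,1)*12=12 best=12 * → r--
[0,11] min(13,8)*11=88 best=88 * → r--
[0,10] min(13,17)*10=130 best=130 * → l++
[1,10] min(2,17)*9=18 best=130 → l++
[2,10] min(6,17)*8=48 best=130 → l++
[3,10] min(1,17)*7=7 best=130 → l++
[4,10] min(1,17)*6=6 best=130 → l++
[5,10] min(1,17)*5=5 best=130 → l++
[6,10] min(15,17)*4=60 best=130 → l++
[7,10] min(3,17)*3=9 best=130 → l++
[8,10] min(9,17)*2=18 best=130 → l++
[9,10] min(18,17)*1=17 best=130 → r--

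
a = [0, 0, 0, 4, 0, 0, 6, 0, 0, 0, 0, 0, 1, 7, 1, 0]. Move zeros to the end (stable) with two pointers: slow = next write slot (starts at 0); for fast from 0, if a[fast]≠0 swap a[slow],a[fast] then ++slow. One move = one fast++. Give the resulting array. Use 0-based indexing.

(s=0,f=0) a[fast]=0 → fast++
(s=0,f=1) a[fast]=0 → fast++
(s=0,f=2) a[fast]=0 → fast++
(s=0,f=3) a[fast]=4≠0 swap→a[0]=4 → slow++,fast++
(s=1,f=4) a[fast]=0 → fast++
(s=1,f=5) a[fast]=0 → fast++
(s=1,f=6) a[fast]=6≠0 swap→a[1]=6 → slow++,fast++
(s=2,f=7) a[fast]=0 → fast++
(s=2,f=8) a[fast]=0 → fast++
(s=2,f=9) a[fast]=0 → fast++
(s=2,f=10) a[fast]=0 → fast++
(s=2,f=11) a[fast]=0 → fast++
(s=2,f=12) a[fast]=1≠0 swap→a[2]=1 → slow++,fast++
(s=3,f=13) a[fast]=7≠0 swap→a[3]=7 → slow++,fast++
(s=4,f=14) a[fast]=1≠0 swap→a[4]=1 → slow++,fast++
(s=5,f=15) a[fast]=0 → fast++

[4, 6, 1, 7, 1, 0, 0, 0, 0, 0, 0, 0, 0, 0, 0, 0]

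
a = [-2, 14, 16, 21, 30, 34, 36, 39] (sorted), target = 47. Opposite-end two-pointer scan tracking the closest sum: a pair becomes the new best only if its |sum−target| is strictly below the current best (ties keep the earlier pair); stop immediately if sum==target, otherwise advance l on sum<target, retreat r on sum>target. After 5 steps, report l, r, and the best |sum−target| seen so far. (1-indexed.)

l=3, r=5, best |Δ|=1

l=1 r=8: -2+39=37 d=10 *, l++
l=2 r=8: 14+39=53 d=6 *, r--
l=2 r=7: 14+36=50 d=3 *, r--
l=2 r=6: 14+34=48 d=1 *, r--
l=2 r=5: 14+30=44 d=3, l++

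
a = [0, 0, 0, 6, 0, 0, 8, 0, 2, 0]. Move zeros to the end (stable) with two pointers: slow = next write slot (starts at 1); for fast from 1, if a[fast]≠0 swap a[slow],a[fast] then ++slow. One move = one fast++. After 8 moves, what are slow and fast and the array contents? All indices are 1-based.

slow=3, fast=9, a=[6, 8, 0, 0, 0, 0, 0, 0, 2, 0]

slow=1 fast=1: a[fast]=0, fast++
slow=1 fast=2: a[fast]=0, fast++
slow=1 fast=3: a[fast]=0, fast++
slow=1 fast=4: a[fast]=6≠0 swap→a[1]=6, slow++,fast++
slow=2 fast=5: a[fast]=0, fast++
slow=2 fast=6: a[fast]=0, fast++
slow=2 fast=7: a[fast]=8≠0 swap→a[2]=8, slow++,fast++
slow=3 fast=8: a[fast]=0, fast++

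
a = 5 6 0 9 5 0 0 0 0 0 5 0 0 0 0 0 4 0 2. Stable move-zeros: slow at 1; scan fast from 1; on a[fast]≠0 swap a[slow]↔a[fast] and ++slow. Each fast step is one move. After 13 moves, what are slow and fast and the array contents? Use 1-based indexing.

(s=1,f=1) a[fast]=5≠0 swap→a[1]=5 → slow++,fast++
(s=2,f=2) a[fast]=6≠0 swap→a[2]=6 → slow++,fast++
(s=3,f=3) a[fast]=0 → fast++
(s=3,f=4) a[fast]=9≠0 swap→a[3]=9 → slow++,fast++
(s=4,f=5) a[fast]=5≠0 swap→a[4]=5 → slow++,fast++
(s=5,f=6) a[fast]=0 → fast++
(s=5,f=7) a[fast]=0 → fast++
(s=5,f=8) a[fast]=0 → fast++
(s=5,f=9) a[fast]=0 → fast++
(s=5,f=10) a[fast]=0 → fast++
(s=5,f=11) a[fast]=5≠0 swap→a[5]=5 → slow++,fast++
(s=6,f=12) a[fast]=0 → fast++
(s=6,f=13) a[fast]=0 → fast++

slow=6, fast=14, a=[5, 6, 9, 5, 5, 0, 0, 0, 0, 0, 0, 0, 0, 0, 0, 0, 4, 0, 2]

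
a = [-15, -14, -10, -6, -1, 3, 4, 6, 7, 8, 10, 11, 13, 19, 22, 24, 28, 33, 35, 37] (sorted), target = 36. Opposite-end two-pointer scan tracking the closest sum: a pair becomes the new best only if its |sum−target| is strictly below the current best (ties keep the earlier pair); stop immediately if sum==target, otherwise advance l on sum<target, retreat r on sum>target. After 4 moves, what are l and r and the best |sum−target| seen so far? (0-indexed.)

l=4, r=19, best |Δ|=5

[0,19] -15+37=22 d=14 * → l++
[1,19] -14+37=23 d=13 * → l++
[2,19] -10+37=27 d=9 * → l++
[3,19] -6+37=31 d=5 * → l++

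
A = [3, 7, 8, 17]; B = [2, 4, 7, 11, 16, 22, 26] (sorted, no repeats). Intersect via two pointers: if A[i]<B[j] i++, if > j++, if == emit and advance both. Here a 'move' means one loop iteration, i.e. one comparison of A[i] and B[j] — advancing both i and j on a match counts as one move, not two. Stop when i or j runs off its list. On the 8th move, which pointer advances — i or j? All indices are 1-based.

i=1 j=1: 3>2, j++
i=1 j=2: 3<4, i++
i=2 j=2: 7>4, j++
i=2 j=3: 7==7 emit, i++,j++
i=3 j=4: 8<11, i++
i=4 j=4: 17>11, j++
i=4 j=5: 17>16, j++
i=4 j=6: 17<22, i++

i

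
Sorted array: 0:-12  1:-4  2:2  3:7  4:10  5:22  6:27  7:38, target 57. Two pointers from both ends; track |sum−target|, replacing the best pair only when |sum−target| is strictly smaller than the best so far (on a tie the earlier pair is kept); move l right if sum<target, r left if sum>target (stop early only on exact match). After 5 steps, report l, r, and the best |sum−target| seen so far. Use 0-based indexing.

[0,7] -12+38=26 d=31 * → l++
[1,7] -4+38=34 d=23 * → l++
[2,7] 2+38=40 d=17 * → l++
[3,7] 7+38=45 d=12 * → l++
[4,7] 10+38=48 d=9 * → l++

l=5, r=7, best |Δ|=9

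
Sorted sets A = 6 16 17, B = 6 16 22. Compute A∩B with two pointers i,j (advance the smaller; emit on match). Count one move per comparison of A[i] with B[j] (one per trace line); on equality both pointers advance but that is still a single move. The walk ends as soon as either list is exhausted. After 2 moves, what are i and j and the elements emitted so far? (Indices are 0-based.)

i=2, j=2, emitted=[6, 16]

i=0 j=0: 6==6 emit, i++,j++
i=1 j=1: 16==16 emit, i++,j++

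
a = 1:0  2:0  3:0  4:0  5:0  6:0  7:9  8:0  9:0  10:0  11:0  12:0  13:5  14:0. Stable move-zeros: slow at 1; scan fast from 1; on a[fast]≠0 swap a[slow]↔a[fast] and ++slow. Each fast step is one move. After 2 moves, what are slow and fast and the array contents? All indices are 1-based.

(s=1,f=1) a[fast]=0 → fast++
(s=1,f=2) a[fast]=0 → fast++

slow=1, fast=3, a=[0, 0, 0, 0, 0, 0, 9, 0, 0, 0, 0, 0, 5, 0]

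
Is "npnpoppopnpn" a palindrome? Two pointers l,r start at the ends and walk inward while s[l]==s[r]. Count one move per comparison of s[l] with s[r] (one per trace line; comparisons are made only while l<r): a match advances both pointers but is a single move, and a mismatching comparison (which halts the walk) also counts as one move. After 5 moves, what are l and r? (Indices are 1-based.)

l=6, r=7

[1,12] 'n'=='n' → l++,r--
[2,11] 'p'=='p' → l++,r--
[3,10] 'n'=='n' → l++,r--
[4,9] 'p'=='p' → l++,r--
[5,8] 'o'=='o' → l++,r--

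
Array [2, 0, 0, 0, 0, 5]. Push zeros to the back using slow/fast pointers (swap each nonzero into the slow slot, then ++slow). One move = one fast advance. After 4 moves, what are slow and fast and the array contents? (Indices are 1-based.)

slow=2, fast=5, a=[2, 0, 0, 0, 0, 5]

slow=1 fast=1: a[fast]=2≠0 swap→a[1]=2, slow++,fast++
slow=2 fast=2: a[fast]=0, fast++
slow=2 fast=3: a[fast]=0, fast++
slow=2 fast=4: a[fast]=0, fast++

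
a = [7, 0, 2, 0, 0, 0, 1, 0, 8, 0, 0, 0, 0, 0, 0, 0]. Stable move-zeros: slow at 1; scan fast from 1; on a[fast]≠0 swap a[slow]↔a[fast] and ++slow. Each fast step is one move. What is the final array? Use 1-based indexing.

(s=1,f=1) a[fast]=7≠0 swap→a[1]=7 → slow++,fast++
(s=2,f=2) a[fast]=0 → fast++
(s=2,f=3) a[fast]=2≠0 swap→a[2]=2 → slow++,fast++
(s=3,f=4) a[fast]=0 → fast++
(s=3,f=5) a[fast]=0 → fast++
(s=3,f=6) a[fast]=0 → fast++
(s=3,f=7) a[fast]=1≠0 swap→a[3]=1 → slow++,fast++
(s=4,f=8) a[fast]=0 → fast++
(s=4,f=9) a[fast]=8≠0 swap→a[4]=8 → slow++,fast++
(s=5,f=10) a[fast]=0 → fast++
(s=5,f=11) a[fast]=0 → fast++
(s=5,f=12) a[fast]=0 → fast++
(s=5,f=13) a[fast]=0 → fast++
(s=5,f=14) a[fast]=0 → fast++
(s=5,f=15) a[fast]=0 → fast++
(s=5,f=16) a[fast]=0 → fast++

[7, 2, 1, 8, 0, 0, 0, 0, 0, 0, 0, 0, 0, 0, 0, 0]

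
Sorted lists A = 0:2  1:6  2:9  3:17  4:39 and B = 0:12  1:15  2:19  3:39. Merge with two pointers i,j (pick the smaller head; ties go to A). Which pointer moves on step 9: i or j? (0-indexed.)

[i=0,j=0] A[i]=2<=B[j]=12 take 2 → i++
[i=1,j=0] A[i]=6<=B[j]=12 take 6 → i++
[i=2,j=0] A[i]=9<=B[j]=12 take 9 → i++
[i=3,j=0] A[i]=17>B[j]=12 take 12 → j++
[i=3,j=1] A[i]=17>B[j]=15 take 15 → j++
[i=3,j=2] A[i]=17<=B[j]=19 take 17 → i++
[i=4,j=2] A[i]=39>B[j]=19 take 19 → j++
[i=4,j=3] A[i]=39<=B[j]=39 take 39 → i++
[i=5,j=3] A done, take B[j]=39 → j++

j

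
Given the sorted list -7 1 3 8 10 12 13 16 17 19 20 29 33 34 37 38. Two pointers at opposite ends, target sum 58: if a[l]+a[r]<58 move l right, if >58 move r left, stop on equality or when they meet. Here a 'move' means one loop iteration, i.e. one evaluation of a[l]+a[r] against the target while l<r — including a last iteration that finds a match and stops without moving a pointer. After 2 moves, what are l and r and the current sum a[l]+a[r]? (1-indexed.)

l=1 r=16: -7+38=31 <58, l++
l=2 r=16: 1+38=39 <58, l++

l=3, r=16, sum=41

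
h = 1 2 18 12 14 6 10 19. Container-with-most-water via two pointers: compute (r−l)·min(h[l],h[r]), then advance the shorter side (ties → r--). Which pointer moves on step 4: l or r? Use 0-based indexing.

l

[0,7] min(1,19)*7=7 best=7 * → l++
[1,7] min(2,19)*6=12 best=12 * → l++
[2,7] min(18,19)*5=90 best=90 * → l++
[3,7] min(12,19)*4=48 best=90 → l++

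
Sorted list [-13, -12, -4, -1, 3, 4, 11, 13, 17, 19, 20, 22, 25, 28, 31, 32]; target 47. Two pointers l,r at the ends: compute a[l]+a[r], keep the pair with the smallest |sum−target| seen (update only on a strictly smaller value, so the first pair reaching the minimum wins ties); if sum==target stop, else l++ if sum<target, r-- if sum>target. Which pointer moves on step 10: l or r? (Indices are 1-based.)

r

[1,16] -13+32=19 d=28 * → l++
[2,16] -12+32=20 d=27 * → l++
[3,16] -4+32=28 d=19 * → l++
[4,16] -1+32=31 d=16 * → l++
[5,16] 3+32=35 d=12 * → l++
[6,16] 4+32=36 d=11 * → l++
[7,16] 11+32=43 d=4 * → l++
[8,16] 13+32=45 d=2 * → l++
[9,16] 17+32=49 d=2 → r--
[9,15] 17+31=48 d=1 * → r--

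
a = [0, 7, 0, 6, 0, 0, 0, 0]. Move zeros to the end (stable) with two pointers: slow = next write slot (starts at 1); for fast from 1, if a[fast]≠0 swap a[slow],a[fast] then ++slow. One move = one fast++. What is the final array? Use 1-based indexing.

(s=1,f=1) a[fast]=0 → fast++
(s=1,f=2) a[fast]=7≠0 swap→a[1]=7 → slow++,fast++
(s=2,f=3) a[fast]=0 → fast++
(s=2,f=4) a[fast]=6≠0 swap→a[2]=6 → slow++,fast++
(s=3,f=5) a[fast]=0 → fast++
(s=3,f=6) a[fast]=0 → fast++
(s=3,f=7) a[fast]=0 → fast++
(s=3,f=8) a[fast]=0 → fast++

[7, 6, 0, 0, 0, 0, 0, 0]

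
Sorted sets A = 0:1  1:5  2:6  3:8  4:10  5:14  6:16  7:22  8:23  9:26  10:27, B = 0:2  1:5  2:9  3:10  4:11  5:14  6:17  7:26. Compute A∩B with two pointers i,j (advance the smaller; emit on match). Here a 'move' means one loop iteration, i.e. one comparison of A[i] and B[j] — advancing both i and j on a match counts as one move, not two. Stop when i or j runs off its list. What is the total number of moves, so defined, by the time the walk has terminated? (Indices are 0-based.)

14 moves

[i=0,j=0] 1<2 → i++
[i=1,j=0] 5>2 → j++
[i=1,j=1] 5==5 emit → i++,j++
[i=2,j=2] 6<9 → i++
[i=3,j=2] 8<9 → i++
[i=4,j=2] 10>9 → j++
[i=4,j=3] 10==10 emit → i++,j++
[i=5,j=4] 14>11 → j++
[i=5,j=5] 14==14 emit → i++,j++
[i=6,j=6] 16<17 → i++
[i=7,j=6] 22>17 → j++
[i=7,j=7] 22<26 → i++
[i=8,j=7] 23<26 → i++
[i=9,j=7] 26==26 emit → i++,j++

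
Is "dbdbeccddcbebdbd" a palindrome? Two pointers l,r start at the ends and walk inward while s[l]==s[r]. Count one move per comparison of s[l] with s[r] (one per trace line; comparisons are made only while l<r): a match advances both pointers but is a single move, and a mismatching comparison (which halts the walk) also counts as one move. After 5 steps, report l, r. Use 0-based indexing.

l=0 r=15: 'd'=='d', l++,r--
l=1 r=14: 'b'=='b', l++,r--
l=2 r=13: 'd'=='d', l++,r--
l=3 r=12: 'b'=='b', l++,r--
l=4 r=11: 'e'=='e', l++,r--

l=5, r=10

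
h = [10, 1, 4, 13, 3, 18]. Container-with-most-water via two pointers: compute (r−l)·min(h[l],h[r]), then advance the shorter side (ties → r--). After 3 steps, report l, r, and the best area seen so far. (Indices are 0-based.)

[0,5] min(10,18)*5=50 best=50 * → l++
[1,5] min(1,18)*4=4 best=50 → l++
[2,5] min(4,18)*3=12 best=50 → l++

l=3, r=5, best area=50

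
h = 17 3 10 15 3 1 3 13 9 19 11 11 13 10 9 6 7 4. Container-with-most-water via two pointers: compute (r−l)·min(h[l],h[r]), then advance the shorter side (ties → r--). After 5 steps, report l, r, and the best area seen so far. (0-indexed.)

l=0 r=17: min(17,4)*17=68 best=68 *, r--
l=0 r=16: min(17,7)*16=112 best=112 *, r--
l=0 r=15: min(17,6)*15=90 best=112, r--
l=0 r=14: min(17,9)*14=126 best=126 *, r--
l=0 r=13: min(17,10)*13=130 best=130 *, r--

l=0, r=12, best area=130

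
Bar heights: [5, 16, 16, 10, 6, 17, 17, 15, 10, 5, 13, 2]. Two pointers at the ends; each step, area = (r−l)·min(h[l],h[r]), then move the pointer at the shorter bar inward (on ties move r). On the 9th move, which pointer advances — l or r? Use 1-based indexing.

l=1 r=12: min(5,2)*11=22 best=22 *, r--
l=1 r=11: min(5,13)*10=50 best=50 *, l++
l=2 r=11: min(16,13)*9=117 best=117 *, r--
l=2 r=10: min(16,5)*8=40 best=117, r--
l=2 r=9: min(16,10)*7=70 best=117, r--
l=2 r=8: min(16,15)*6=90 best=117, r--
l=2 r=7: min(16,17)*5=80 best=117, l++
l=3 r=7: min(16,17)*4=64 best=117, l++
l=4 r=7: min(10,17)*3=30 best=117, l++

l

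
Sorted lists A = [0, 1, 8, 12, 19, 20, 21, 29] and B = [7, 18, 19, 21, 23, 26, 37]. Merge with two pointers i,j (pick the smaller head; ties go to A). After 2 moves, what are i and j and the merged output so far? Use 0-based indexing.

i=0 j=0: A[i]=0<=B[j]=7 take 0, i++
i=1 j=0: A[i]=1<=B[j]=7 take 1, i++

i=2, j=0, merged so far=[0, 1]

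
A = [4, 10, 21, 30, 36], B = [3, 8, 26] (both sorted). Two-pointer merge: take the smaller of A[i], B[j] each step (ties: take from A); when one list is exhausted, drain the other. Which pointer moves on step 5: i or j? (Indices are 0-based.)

i

[i=0,j=0] A[i]=4>B[j]=3 take 3 → j++
[i=0,j=1] A[i]=4<=B[j]=8 take 4 → i++
[i=1,j=1] A[i]=10>B[j]=8 take 8 → j++
[i=1,j=2] A[i]=10<=B[j]=26 take 10 → i++
[i=2,j=2] A[i]=21<=B[j]=26 take 21 → i++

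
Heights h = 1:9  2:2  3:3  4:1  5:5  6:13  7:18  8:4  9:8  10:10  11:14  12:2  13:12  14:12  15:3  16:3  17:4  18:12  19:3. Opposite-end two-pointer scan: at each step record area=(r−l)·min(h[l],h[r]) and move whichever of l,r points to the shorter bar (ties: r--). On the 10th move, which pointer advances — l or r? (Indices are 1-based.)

l=1 r=19: min(9,3)*18=54 best=54 *, r--
l=1 r=18: min(9,12)*17=153 best=153 *, l++
l=2 r=18: min(2,12)*16=32 best=153, l++
l=3 r=18: min(3,12)*15=45 best=153, l++
l=4 r=18: min(1,12)*14=14 best=153, l++
l=5 r=18: min(5,12)*13=65 best=153, l++
l=6 r=18: min(13,12)*12=144 best=153, r--
l=6 r=17: min(13,4)*11=44 best=153, r--
l=6 r=16: min(13,3)*10=30 best=153, r--
l=6 r=15: min(13,3)*9=27 best=153, r--

r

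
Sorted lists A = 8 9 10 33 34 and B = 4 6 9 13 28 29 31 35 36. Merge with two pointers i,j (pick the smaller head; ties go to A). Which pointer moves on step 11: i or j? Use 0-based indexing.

i

[i=0,j=0] A[i]=8>B[j]=4 take 4 → j++
[i=0,j=1] A[i]=8>B[j]=6 take 6 → j++
[i=0,j=2] A[i]=8<=B[j]=9 take 8 → i++
[i=1,j=2] A[i]=9<=B[j]=9 take 9 → i++
[i=2,j=2] A[i]=10>B[j]=9 take 9 → j++
[i=2,j=3] A[i]=10<=B[j]=13 take 10 → i++
[i=3,j=3] A[i]=33>B[j]=13 take 13 → j++
[i=3,j=4] A[i]=33>B[j]=28 take 28 → j++
[i=3,j=5] A[i]=33>B[j]=29 take 29 → j++
[i=3,j=6] A[i]=33>B[j]=31 take 31 → j++
[i=3,j=7] A[i]=33<=B[j]=35 take 33 → i++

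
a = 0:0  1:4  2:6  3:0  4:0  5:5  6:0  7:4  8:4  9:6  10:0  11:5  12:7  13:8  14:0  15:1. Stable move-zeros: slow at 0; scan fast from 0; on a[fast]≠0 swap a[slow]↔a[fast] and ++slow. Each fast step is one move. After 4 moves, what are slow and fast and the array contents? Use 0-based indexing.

(s=0,f=0) a[fast]=0 → fast++
(s=0,f=1) a[fast]=4≠0 swap→a[0]=4 → slow++,fast++
(s=1,f=2) a[fast]=6≠0 swap→a[1]=6 → slow++,fast++
(s=2,f=3) a[fast]=0 → fast++

slow=2, fast=4, a=[4, 6, 0, 0, 0, 5, 0, 4, 4, 6, 0, 5, 7, 8, 0, 1]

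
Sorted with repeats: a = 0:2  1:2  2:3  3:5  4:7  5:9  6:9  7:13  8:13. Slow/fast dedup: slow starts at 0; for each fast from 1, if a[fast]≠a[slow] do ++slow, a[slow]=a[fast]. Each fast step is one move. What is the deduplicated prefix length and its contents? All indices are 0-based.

slow=0 fast=1: a[fast]=2=a[slow] dup, fast++
slow=0 fast=2: a[fast]=3≠a[slow]=2 write a[1]=3, slow++,fast++
slow=1 fast=3: a[fast]=5≠a[slow]=3 write a[2]=5, slow++,fast++
slow=2 fast=4: a[fast]=7≠a[slow]=5 write a[3]=7, slow++,fast++
slow=3 fast=5: a[fast]=9≠a[slow]=7 write a[4]=9, slow++,fast++
slow=4 fast=6: a[fast]=9=a[slow] dup, fast++
slow=4 fast=7: a[fast]=13≠a[slow]=9 write a[5]=13, slow++,fast++
slow=5 fast=8: a[fast]=13=a[slow] dup, fast++

length 6; prefix = [2, 3, 5, 7, 9, 13]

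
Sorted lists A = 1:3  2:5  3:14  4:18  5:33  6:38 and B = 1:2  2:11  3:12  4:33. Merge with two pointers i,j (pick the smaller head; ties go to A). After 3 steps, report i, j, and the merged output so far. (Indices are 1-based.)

i=3, j=2, merged so far=[2, 3, 5]

i=1 j=1: A[i]=3>B[j]=2 take 2, j++
i=1 j=2: A[i]=3<=B[j]=11 take 3, i++
i=2 j=2: A[i]=5<=B[j]=11 take 5, i++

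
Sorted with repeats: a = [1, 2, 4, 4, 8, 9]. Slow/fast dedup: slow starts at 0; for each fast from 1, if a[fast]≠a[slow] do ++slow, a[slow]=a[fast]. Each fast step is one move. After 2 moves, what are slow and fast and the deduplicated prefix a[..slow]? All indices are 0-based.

slow=2, fast=3, prefix=[1, 2, 4]

slow=0 fast=1: a[fast]=2≠a[slow]=1 write a[1]=2, slow++,fast++
slow=1 fast=2: a[fast]=4≠a[slow]=2 write a[2]=4, slow++,fast++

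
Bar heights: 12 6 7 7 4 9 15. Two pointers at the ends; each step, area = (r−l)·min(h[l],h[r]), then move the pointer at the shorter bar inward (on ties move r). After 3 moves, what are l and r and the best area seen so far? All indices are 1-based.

[1,7] min(12,15)*6=72 best=72 * → l++
[2,7] min(6,15)*5=30 best=72 → l++
[3,7] min(7,15)*4=28 best=72 → l++

l=4, r=7, best area=72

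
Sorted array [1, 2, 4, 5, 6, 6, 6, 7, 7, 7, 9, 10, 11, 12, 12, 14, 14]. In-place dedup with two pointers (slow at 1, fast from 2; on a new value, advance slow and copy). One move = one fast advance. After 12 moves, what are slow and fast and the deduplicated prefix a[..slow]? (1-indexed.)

slow=9, fast=14, prefix=[1, 2, 4, 5, 6, 7, 9, 10, 11]

(s=1,f=2) a[fast]=2≠a[slow]=1 write a[2]=2 → slow++,fast++
(s=2,f=3) a[fast]=4≠a[slow]=2 write a[3]=4 → slow++,fast++
(s=3,f=4) a[fast]=5≠a[slow]=4 write a[4]=5 → slow++,fast++
(s=4,f=5) a[fast]=6≠a[slow]=5 write a[5]=6 → slow++,fast++
(s=5,f=6) a[fast]=6=a[slow] dup → fast++
(s=5,f=7) a[fast]=6=a[slow] dup → fast++
(s=5,f=8) a[fast]=7≠a[slow]=6 write a[6]=7 → slow++,fast++
(s=6,f=9) a[fast]=7=a[slow] dup → fast++
(s=6,f=10) a[fast]=7=a[slow] dup → fast++
(s=6,f=11) a[fast]=9≠a[slow]=7 write a[7]=9 → slow++,fast++
(s=7,f=12) a[fast]=10≠a[slow]=9 write a[8]=10 → slow++,fast++
(s=8,f=13) a[fast]=11≠a[slow]=10 write a[9]=11 → slow++,fast++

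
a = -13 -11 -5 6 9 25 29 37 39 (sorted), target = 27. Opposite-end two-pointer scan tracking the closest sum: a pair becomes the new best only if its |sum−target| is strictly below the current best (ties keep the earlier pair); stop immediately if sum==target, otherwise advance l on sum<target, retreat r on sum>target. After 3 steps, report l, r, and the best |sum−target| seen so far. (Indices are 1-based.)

l=3, r=8, best |Δ|=1

[1,9] -13+39=26 d=1 * → l++
[2,9] -11+39=28 d=1 → r--
[2,8] -11+37=26 d=1 → l++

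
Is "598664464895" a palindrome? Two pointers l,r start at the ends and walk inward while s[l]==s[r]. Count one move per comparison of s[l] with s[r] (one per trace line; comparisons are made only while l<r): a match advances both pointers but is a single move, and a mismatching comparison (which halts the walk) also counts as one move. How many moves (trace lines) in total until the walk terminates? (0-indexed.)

[0,11] '5'=='5' → l++,r--
[1,10] '9'=='9' → l++,r--
[2,9] '8'=='8' → l++,r--
[3,8] '6'!='4' → stop

4 moves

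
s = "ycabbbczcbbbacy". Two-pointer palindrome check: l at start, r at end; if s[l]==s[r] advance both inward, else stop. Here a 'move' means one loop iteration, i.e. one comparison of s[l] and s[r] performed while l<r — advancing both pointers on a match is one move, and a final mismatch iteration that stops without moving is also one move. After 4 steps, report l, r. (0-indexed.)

l=4, r=10

[0,14] 'y'=='y' → l++,r--
[1,13] 'c'=='c' → l++,r--
[2,12] 'a'=='a' → l++,r--
[3,11] 'b'=='b' → l++,r--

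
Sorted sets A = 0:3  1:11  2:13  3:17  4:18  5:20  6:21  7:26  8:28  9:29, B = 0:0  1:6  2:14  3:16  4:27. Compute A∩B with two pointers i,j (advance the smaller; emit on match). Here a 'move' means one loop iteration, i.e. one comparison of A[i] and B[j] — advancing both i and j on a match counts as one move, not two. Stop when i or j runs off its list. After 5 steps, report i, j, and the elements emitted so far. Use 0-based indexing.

i=0 j=0: 3>0, j++
i=0 j=1: 3<6, i++
i=1 j=1: 11>6, j++
i=1 j=2: 11<14, i++
i=2 j=2: 13<14, i++

i=3, j=2, emitted=[]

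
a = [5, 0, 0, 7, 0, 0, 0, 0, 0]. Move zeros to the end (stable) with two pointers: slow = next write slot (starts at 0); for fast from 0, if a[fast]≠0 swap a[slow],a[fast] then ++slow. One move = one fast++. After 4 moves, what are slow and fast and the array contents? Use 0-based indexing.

slow=2, fast=4, a=[5, 7, 0, 0, 0, 0, 0, 0, 0]

(s=0,f=0) a[fast]=5≠0 swap→a[0]=5 → slow++,fast++
(s=1,f=1) a[fast]=0 → fast++
(s=1,f=2) a[fast]=0 → fast++
(s=1,f=3) a[fast]=7≠0 swap→a[1]=7 → slow++,fast++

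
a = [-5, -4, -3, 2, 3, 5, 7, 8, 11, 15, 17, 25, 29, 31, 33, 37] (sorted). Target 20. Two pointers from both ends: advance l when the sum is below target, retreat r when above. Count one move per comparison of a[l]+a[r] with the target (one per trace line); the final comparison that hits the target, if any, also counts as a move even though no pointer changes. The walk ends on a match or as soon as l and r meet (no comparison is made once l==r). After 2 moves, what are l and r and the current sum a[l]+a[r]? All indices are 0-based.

l=0, r=13, sum=26

l=0 r=15: -5+37=32 >20, r--
l=0 r=14: -5+33=28 >20, r--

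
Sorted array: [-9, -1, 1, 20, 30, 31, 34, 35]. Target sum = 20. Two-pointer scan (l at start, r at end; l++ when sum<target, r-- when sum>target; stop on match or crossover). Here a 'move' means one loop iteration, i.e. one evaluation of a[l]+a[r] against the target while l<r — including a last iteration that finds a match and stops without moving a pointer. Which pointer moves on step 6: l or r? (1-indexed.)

l=1 r=8: -9+35=26 >20, r--
l=1 r=7: -9+34=25 >20, r--
l=1 r=6: -9+31=22 >20, r--
l=1 r=5: -9+30=21 >20, r--
l=1 r=4: -9+20=11 <20, l++
l=2 r=4: -1+20=19 <20, l++

l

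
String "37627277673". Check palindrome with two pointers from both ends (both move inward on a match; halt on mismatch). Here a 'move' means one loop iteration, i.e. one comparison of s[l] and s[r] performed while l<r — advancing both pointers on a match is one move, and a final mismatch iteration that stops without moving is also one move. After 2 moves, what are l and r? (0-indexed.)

[0,10] '3'=='3' → l++,r--
[1,9] '7'=='7' → l++,r--

l=2, r=8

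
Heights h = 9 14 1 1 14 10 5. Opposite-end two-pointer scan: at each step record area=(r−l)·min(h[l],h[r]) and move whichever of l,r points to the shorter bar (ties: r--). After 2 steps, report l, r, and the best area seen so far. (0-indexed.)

l=1, r=5, best area=45

l=0 r=6: min(9,5)*6=30 best=30 *, r--
l=0 r=5: min(9,10)*5=45 best=45 *, l++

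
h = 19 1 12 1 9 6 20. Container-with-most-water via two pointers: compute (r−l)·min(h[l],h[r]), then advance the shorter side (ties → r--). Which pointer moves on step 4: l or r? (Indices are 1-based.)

l

l=1 r=7: min(19,20)*6=114 best=114 *, l++
l=2 r=7: min(1,20)*5=5 best=114, l++
l=3 r=7: min(12,20)*4=48 best=114, l++
l=4 r=7: min(1,20)*3=3 best=114, l++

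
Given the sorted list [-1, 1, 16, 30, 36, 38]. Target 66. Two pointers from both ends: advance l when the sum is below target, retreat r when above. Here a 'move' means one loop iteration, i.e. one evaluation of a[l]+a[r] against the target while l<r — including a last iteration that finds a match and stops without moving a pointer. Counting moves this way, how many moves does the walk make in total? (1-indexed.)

l=1 r=6: -1+38=37 <66, l++
l=2 r=6: 1+38=39 <66, l++
l=3 r=6: 16+38=54 <66, l++
l=4 r=6: 30+38=68 >66, r--
l=4 r=5: 30+36=66, found

5 moves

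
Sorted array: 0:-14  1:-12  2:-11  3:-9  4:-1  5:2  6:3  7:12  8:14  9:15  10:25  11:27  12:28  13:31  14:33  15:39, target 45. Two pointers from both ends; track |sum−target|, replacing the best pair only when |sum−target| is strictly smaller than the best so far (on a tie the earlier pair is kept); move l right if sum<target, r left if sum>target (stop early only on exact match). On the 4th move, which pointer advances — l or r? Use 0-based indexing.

l

[0,15] -14+39=25 d=20 * → l++
[1,15] -12+39=27 d=18 * → l++
[2,15] -11+39=28 d=17 * → l++
[3,15] -9+39=30 d=15 * → l++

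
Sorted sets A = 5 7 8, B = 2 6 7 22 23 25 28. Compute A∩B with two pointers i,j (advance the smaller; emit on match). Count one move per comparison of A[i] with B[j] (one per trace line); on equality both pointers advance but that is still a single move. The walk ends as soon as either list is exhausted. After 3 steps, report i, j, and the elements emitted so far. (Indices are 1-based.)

i=2, j=3, emitted=[]

i=1 j=1: 5>2, j++
i=1 j=2: 5<6, i++
i=2 j=2: 7>6, j++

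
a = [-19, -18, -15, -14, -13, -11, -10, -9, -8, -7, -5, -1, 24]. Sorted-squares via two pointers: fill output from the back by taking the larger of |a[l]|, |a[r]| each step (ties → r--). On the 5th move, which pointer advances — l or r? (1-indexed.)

l

[1,13] |-19|<=|24| out[13]=576 → r--
[1,12] |-19|>|-1| out[12]=361 → l++
[2,12] |-18|>|-1| out[11]=324 → l++
[3,12] |-15|>|-1| out[10]=225 → l++
[4,12] |-14|>|-1| out[9]=196 → l++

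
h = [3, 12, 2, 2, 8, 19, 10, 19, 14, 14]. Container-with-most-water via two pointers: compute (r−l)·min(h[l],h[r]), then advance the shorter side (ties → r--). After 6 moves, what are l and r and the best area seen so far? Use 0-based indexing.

l=5, r=8, best area=96

l=0 r=9: min(3,14)*9=27 best=27 *, l++
l=1 r=9: min(12,14)*8=96 best=96 *, l++
l=2 r=9: min(2,14)*7=14 best=96, l++
l=3 r=9: min(2,14)*6=12 best=96, l++
l=4 r=9: min(8,14)*5=40 best=96, l++
l=5 r=9: min(19,14)*4=56 best=96, r--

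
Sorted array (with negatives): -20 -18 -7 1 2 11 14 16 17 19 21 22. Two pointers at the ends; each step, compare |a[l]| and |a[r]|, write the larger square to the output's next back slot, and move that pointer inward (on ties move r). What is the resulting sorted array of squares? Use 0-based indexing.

[1, 4, 49, 121, 196, 256, 289, 324, 361, 400, 441, 484]

[0,11] |-20|<=|22| out[11]=484 → r--
[0,10] |-20|<=|21| out[10]=441 → r--
[0,9] |-20|>|19| out[9]=400 → l++
[1,9] |-18|<=|19| out[8]=361 → r--
[1,8] |-18|>|17| out[7]=324 → l++
[2,8] |-7|<=|17| out[6]=289 → r--
[2,7] |-7|<=|16| out[5]=256 → r--
[2,6] |-7|<=|14| out[4]=196 → r--
[2,5] |-7|<=|11| out[3]=121 → r--
[2,4] |-7|>|2| out[2]=49 → l++
[3,4] |1|<=|2| out[1]=4 → r--
[3,3] |1|<=|1| out[0]=1 → r--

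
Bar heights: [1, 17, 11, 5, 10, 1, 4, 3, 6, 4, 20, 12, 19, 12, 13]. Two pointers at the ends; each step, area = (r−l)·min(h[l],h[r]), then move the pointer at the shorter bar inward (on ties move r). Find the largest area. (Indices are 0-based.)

max area = 187

l=0 r=14: min(1,13)*14=14 best=14 *, l++
l=1 r=14: min(17,13)*13=169 best=169 *, r--
l=1 r=13: min(17,12)*12=144 best=169, r--
l=1 r=12: min(17,19)*11=187 best=187 *, l++
l=2 r=12: min(11,19)*10=110 best=187, l++
l=3 r=12: min(5,19)*9=45 best=187, l++
l=4 r=12: min(10,19)*8=80 best=187, l++
l=5 r=12: min(1,19)*7=7 best=187, l++
l=6 r=12: min(4,19)*6=24 best=187, l++
l=7 r=12: min(3,19)*5=15 best=187, l++
l=8 r=12: min(6,19)*4=24 best=187, l++
l=9 r=12: min(4,19)*3=12 best=187, l++
l=10 r=12: min(20,19)*2=38 best=187, r--
l=10 r=11: min(20,12)*1=12 best=187, r--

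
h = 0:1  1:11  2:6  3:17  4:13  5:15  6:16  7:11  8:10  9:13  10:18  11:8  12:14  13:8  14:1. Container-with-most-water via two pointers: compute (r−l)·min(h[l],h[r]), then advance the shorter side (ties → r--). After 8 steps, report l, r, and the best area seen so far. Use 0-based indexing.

[0,14] min(1,1)*14=14 best=14 * → r--
[0,13] min(1,8)*13=13 best=14 → l++
[1,13] min(11,8)*12=96 best=96 * → r--
[1,12] min(11,14)*11=121 best=121 * → l++
[2,12] min(6,14)*10=60 best=121 → l++
[3,12] min(17,14)*9=126 best=126 * → r--
[3,11] min(17,8)*8=64 best=126 → r--
[3,10] min(17,18)*7=119 best=126 → l++

l=4, r=10, best area=126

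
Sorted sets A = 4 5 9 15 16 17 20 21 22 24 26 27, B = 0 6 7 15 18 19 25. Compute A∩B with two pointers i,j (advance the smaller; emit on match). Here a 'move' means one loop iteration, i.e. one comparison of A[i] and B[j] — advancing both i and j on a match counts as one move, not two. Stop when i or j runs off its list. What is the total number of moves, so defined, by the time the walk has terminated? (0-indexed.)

16 moves

[i=0,j=0] 4>0 → j++
[i=0,j=1] 4<6 → i++
[i=1,j=1] 5<6 → i++
[i=2,j=1] 9>6 → j++
[i=2,j=2] 9>7 → j++
[i=2,j=3] 9<15 → i++
[i=3,j=3] 15==15 emit → i++,j++
[i=4,j=4] 16<18 → i++
[i=5,j=4] 17<18 → i++
[i=6,j=4] 20>18 → j++
[i=6,j=5] 20>19 → j++
[i=6,j=6] 20<25 → i++
[i=7,j=6] 21<25 → i++
[i=8,j=6] 22<25 → i++
[i=9,j=6] 24<25 → i++
[i=10,j=6] 26>25 → j++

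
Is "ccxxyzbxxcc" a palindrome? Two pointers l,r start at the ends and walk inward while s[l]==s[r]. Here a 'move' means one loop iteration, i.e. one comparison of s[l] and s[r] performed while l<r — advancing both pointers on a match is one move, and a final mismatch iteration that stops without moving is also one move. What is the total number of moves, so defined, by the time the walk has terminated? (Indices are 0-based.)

5 moves

[0,10] 'c'=='c' → l++,r--
[1,9] 'c'=='c' → l++,r--
[2,8] 'x'=='x' → l++,r--
[3,7] 'x'=='x' → l++,r--
[4,6] 'y'!='b' → stop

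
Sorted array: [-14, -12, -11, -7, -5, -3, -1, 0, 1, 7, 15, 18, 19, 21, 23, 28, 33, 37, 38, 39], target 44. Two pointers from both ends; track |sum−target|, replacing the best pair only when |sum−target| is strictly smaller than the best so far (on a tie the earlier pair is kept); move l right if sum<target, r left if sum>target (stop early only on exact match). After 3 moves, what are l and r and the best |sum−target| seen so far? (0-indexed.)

l=3, r=19, best |Δ|=16

l=0 r=19: -14+39=25 d=19 *, l++
l=1 r=19: -12+39=27 d=17 *, l++
l=2 r=19: -11+39=28 d=16 *, l++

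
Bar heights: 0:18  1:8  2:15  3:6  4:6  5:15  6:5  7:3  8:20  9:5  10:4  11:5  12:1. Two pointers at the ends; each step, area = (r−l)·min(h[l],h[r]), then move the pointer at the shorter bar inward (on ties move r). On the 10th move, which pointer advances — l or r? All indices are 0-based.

[0,12] min(18,1)*12=12 best=12 * → r--
[0,11] min(18,5)*11=55 best=55 * → r--
[0,10] min(18,4)*10=40 best=55 → r--
[0,9] min(18,5)*9=45 best=55 → r--
[0,8] min(18,20)*8=144 best=144 * → l++
[1,8] min(8,20)*7=56 best=144 → l++
[2,8] min(15,20)*6=90 best=144 → l++
[3,8] min(6,20)*5=30 best=144 → l++
[4,8] min(6,20)*4=24 best=144 → l++
[5,8] min(15,20)*3=45 best=144 → l++

l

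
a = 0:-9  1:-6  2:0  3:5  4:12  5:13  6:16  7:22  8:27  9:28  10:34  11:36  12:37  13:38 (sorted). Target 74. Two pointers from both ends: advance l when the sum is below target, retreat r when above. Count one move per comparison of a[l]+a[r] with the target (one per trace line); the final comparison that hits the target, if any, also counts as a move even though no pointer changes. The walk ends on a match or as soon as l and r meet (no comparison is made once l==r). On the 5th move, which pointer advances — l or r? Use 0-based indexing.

l=0 r=13: -9+38=29 <74, l++
l=1 r=13: -6+38=32 <74, l++
l=2 r=13: 0+38=38 <74, l++
l=3 r=13: 5+38=43 <74, l++
l=4 r=13: 12+38=50 <74, l++

l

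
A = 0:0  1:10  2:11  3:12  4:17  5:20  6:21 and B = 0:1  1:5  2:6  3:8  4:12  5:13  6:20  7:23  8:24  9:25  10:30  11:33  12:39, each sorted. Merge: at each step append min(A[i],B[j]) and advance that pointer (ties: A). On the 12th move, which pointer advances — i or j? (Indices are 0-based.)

[i=0,j=0] A[i]=0<=B[j]=1 take 0 → i++
[i=1,j=0] A[i]=10>B[j]=1 take 1 → j++
[i=1,j=1] A[i]=10>B[j]=5 take 5 → j++
[i=1,j=2] A[i]=10>B[j]=6 take 6 → j++
[i=1,j=3] A[i]=10>B[j]=8 take 8 → j++
[i=1,j=4] A[i]=10<=B[j]=12 take 10 → i++
[i=2,j=4] A[i]=11<=B[j]=12 take 11 → i++
[i=3,j=4] A[i]=12<=B[j]=12 take 12 → i++
[i=4,j=4] A[i]=17>B[j]=12 take 12 → j++
[i=4,j=5] A[i]=17>B[j]=13 take 13 → j++
[i=4,j=6] A[i]=17<=B[j]=20 take 17 → i++
[i=5,j=6] A[i]=20<=B[j]=20 take 20 → i++

i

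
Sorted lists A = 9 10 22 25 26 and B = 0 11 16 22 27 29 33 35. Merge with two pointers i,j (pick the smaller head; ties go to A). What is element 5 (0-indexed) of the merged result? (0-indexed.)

merged[5] = 22

i=0 j=0: A[i]=9>B[j]=0 take 0, j++
i=0 j=1: A[i]=9<=B[j]=11 take 9, i++
i=1 j=1: A[i]=10<=B[j]=11 take 10, i++
i=2 j=1: A[i]=22>B[j]=11 take 11, j++
i=2 j=2: A[i]=22>B[j]=16 take 16, j++
i=2 j=3: A[i]=22<=B[j]=22 take 22, i++
i=3 j=3: A[i]=25>B[j]=22 take 22, j++
i=3 j=4: A[i]=25<=B[j]=27 take 25, i++
i=4 j=4: A[i]=26<=B[j]=27 take 26, i++
i=5 j=4: A done, take B[j]=27, j++
i=5 j=5: A done, take B[j]=29, j++
i=5 j=6: A done, take B[j]=33, j++
i=5 j=7: A done, take B[j]=35, j++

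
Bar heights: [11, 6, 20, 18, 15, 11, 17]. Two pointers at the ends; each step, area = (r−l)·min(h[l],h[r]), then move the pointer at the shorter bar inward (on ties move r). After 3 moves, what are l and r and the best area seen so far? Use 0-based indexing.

[0,6] min(11,17)*6=66 best=66 * → l++
[1,6] min(6,17)*5=30 best=66 → l++
[2,6] min(20,17)*4=68 best=68 * → r--

l=2, r=5, best area=68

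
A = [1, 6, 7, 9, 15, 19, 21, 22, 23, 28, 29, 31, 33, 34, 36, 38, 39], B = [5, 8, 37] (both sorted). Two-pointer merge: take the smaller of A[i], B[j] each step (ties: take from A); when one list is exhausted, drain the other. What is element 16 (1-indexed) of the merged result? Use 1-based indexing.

i=1 j=1: A[i]=1<=B[j]=5 take 1, i++
i=2 j=1: A[i]=6>B[j]=5 take 5, j++
i=2 j=2: A[i]=6<=B[j]=8 take 6, i++
i=3 j=2: A[i]=7<=B[j]=8 take 7, i++
i=4 j=2: A[i]=9>B[j]=8 take 8, j++
i=4 j=3: A[i]=9<=B[j]=37 take 9, i++
i=5 j=3: A[i]=15<=B[j]=37 take 15, i++
i=6 j=3: A[i]=19<=B[j]=37 take 19, i++
i=7 j=3: A[i]=21<=B[j]=37 take 21, i++
i=8 j=3: A[i]=22<=B[j]=37 take 22, i++
i=9 j=3: A[i]=23<=B[j]=37 take 23, i++
i=10 j=3: A[i]=28<=B[j]=37 take 28, i++
i=11 j=3: A[i]=29<=B[j]=37 take 29, i++
i=12 j=3: A[i]=31<=B[j]=37 take 31, i++
i=13 j=3: A[i]=33<=B[j]=37 take 33, i++
i=14 j=3: A[i]=34<=B[j]=37 take 34, i++
i=15 j=3: A[i]=36<=B[j]=37 take 36, i++
i=16 j=3: A[i]=38>B[j]=37 take 37, j++
i=16 j=4: B done, take A[i]=38, i++
i=17 j=4: B done, take A[i]=39, i++

merged[16] = 34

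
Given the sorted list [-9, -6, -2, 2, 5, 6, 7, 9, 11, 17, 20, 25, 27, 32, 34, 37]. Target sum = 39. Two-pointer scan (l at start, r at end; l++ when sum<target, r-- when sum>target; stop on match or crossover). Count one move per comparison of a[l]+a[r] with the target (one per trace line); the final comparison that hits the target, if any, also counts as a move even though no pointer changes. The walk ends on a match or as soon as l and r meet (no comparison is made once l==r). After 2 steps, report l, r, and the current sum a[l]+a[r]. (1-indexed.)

l=3, r=16, sum=35

[1,16] -9+37=28 <39 → l++
[2,16] -6+37=31 <39 → l++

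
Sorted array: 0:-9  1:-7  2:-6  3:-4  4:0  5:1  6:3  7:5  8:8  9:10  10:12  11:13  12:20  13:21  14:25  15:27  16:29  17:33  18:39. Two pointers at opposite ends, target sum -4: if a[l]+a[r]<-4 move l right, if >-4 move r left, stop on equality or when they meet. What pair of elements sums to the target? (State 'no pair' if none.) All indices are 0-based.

(-9, 5)

[0,18] -9+39=30 >-4 → r--
[0,17] -9+33=24 >-4 → r--
[0,16] -9+29=20 >-4 → r--
[0,15] -9+27=18 >-4 → r--
[0,14] -9+25=16 >-4 → r--
[0,13] -9+21=12 >-4 → r--
[0,12] -9+20=11 >-4 → r--
[0,11] -9+13=4 >-4 → r--
[0,10] -9+12=3 >-4 → r--
[0,9] -9+10=1 >-4 → r--
[0,8] -9+8=-1 >-4 → r--
[0,7] -9+5=-4 → found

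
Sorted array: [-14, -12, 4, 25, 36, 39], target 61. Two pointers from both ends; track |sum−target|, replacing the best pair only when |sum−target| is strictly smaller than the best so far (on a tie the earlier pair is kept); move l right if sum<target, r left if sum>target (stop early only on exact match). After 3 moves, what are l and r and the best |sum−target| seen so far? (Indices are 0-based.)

l=3, r=5, best |Δ|=18

l=0 r=5: -14+39=25 d=36 *, l++
l=1 r=5: -12+39=27 d=34 *, l++
l=2 r=5: 4+39=43 d=18 *, l++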